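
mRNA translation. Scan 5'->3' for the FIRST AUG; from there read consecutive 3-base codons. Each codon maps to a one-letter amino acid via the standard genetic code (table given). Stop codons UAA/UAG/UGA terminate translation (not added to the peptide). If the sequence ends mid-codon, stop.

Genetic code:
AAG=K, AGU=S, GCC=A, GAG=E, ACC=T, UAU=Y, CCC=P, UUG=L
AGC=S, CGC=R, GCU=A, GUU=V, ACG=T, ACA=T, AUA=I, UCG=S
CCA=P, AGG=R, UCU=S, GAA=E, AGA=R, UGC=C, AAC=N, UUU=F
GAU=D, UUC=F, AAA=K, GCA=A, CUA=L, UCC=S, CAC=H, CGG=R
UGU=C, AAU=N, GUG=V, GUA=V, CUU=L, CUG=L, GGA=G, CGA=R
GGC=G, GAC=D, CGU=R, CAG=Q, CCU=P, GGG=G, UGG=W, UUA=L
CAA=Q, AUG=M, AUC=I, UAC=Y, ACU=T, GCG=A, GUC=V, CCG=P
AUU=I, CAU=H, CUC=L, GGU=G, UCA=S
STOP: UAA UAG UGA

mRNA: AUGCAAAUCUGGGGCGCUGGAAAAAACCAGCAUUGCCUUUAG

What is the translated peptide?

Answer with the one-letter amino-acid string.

Answer: MQIWGAGKNQHCL

Derivation:
start AUG at pos 0
pos 0: AUG -> M; peptide=M
pos 3: CAA -> Q; peptide=MQ
pos 6: AUC -> I; peptide=MQI
pos 9: UGG -> W; peptide=MQIW
pos 12: GGC -> G; peptide=MQIWG
pos 15: GCU -> A; peptide=MQIWGA
pos 18: GGA -> G; peptide=MQIWGAG
pos 21: AAA -> K; peptide=MQIWGAGK
pos 24: AAC -> N; peptide=MQIWGAGKN
pos 27: CAG -> Q; peptide=MQIWGAGKNQ
pos 30: CAU -> H; peptide=MQIWGAGKNQH
pos 33: UGC -> C; peptide=MQIWGAGKNQHC
pos 36: CUU -> L; peptide=MQIWGAGKNQHCL
pos 39: UAG -> STOP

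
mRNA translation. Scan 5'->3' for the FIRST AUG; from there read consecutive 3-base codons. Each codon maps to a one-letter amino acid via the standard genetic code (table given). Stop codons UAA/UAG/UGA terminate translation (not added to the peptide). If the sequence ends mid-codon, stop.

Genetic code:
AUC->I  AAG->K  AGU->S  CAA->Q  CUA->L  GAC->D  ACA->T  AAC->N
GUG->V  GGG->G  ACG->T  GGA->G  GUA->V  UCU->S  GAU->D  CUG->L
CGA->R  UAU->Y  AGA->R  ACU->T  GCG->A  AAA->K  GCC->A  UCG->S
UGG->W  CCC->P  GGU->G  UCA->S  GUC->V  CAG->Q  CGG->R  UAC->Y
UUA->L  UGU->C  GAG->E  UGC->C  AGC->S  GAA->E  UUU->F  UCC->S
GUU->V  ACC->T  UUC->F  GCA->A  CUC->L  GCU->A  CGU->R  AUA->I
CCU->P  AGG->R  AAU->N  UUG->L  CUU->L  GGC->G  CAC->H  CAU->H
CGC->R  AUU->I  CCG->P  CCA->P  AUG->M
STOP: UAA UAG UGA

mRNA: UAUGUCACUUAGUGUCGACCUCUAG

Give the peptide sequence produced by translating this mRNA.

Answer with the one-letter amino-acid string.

Answer: MSLSVDL

Derivation:
start AUG at pos 1
pos 1: AUG -> M; peptide=M
pos 4: UCA -> S; peptide=MS
pos 7: CUU -> L; peptide=MSL
pos 10: AGU -> S; peptide=MSLS
pos 13: GUC -> V; peptide=MSLSV
pos 16: GAC -> D; peptide=MSLSVD
pos 19: CUC -> L; peptide=MSLSVDL
pos 22: UAG -> STOP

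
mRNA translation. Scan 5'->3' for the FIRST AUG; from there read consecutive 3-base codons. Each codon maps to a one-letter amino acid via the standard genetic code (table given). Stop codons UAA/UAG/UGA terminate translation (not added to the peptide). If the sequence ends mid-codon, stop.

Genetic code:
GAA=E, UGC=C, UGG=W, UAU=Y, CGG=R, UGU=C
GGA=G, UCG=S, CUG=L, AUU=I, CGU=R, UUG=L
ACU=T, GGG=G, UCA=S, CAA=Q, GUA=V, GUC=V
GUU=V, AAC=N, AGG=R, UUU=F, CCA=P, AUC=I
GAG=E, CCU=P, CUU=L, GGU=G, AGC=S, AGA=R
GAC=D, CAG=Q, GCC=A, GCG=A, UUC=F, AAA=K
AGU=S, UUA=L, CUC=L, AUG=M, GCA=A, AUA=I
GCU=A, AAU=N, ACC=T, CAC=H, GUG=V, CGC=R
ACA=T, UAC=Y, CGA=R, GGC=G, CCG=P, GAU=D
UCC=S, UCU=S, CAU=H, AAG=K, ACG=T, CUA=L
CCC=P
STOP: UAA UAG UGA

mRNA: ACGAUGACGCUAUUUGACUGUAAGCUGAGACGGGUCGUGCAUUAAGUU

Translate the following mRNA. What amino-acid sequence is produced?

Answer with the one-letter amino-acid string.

start AUG at pos 3
pos 3: AUG -> M; peptide=M
pos 6: ACG -> T; peptide=MT
pos 9: CUA -> L; peptide=MTL
pos 12: UUU -> F; peptide=MTLF
pos 15: GAC -> D; peptide=MTLFD
pos 18: UGU -> C; peptide=MTLFDC
pos 21: AAG -> K; peptide=MTLFDCK
pos 24: CUG -> L; peptide=MTLFDCKL
pos 27: AGA -> R; peptide=MTLFDCKLR
pos 30: CGG -> R; peptide=MTLFDCKLRR
pos 33: GUC -> V; peptide=MTLFDCKLRRV
pos 36: GUG -> V; peptide=MTLFDCKLRRVV
pos 39: CAU -> H; peptide=MTLFDCKLRRVVH
pos 42: UAA -> STOP

Answer: MTLFDCKLRRVVH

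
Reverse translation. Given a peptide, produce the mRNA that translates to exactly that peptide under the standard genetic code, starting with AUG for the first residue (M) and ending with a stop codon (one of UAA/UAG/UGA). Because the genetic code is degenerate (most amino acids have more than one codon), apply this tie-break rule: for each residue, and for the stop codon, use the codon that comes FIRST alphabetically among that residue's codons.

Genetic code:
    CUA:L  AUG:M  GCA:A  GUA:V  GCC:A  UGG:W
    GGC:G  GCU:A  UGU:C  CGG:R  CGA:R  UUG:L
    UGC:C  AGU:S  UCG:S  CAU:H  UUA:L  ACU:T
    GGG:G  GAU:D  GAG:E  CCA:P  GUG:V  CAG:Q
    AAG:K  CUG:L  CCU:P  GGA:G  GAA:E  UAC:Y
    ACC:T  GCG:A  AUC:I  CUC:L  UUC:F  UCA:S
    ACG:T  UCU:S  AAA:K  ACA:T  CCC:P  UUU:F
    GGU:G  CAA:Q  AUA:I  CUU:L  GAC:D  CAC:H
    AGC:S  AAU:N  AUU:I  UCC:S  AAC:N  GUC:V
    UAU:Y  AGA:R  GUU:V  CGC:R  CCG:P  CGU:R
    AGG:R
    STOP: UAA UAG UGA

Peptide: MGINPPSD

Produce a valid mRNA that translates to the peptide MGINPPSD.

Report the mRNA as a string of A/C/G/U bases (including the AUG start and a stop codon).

Answer: mRNA: AUGGGAAUAAACCCACCAAGCGACUAA

Derivation:
residue 1: M -> AUG (start codon)
residue 2: G codons sorted = GGA,GGC,GGG,GGU -> pick first = GGA
residue 3: I codons sorted = AUA,AUC,AUU -> pick first = AUA
residue 4: N codons sorted = AAC,AAU -> pick first = AAC
residue 5: P codons sorted = CCA,CCC,CCG,CCU -> pick first = CCA
residue 6: P codons sorted = CCA,CCC,CCG,CCU -> pick first = CCA
residue 7: S codons sorted = AGC,AGU,UCA,UCC,UCG,UCU -> pick first = AGC
residue 8: D codons sorted = GAC,GAU -> pick first = GAC
terminator: stop codons sorted = UAA,UAG,UGA -> pick first = UAA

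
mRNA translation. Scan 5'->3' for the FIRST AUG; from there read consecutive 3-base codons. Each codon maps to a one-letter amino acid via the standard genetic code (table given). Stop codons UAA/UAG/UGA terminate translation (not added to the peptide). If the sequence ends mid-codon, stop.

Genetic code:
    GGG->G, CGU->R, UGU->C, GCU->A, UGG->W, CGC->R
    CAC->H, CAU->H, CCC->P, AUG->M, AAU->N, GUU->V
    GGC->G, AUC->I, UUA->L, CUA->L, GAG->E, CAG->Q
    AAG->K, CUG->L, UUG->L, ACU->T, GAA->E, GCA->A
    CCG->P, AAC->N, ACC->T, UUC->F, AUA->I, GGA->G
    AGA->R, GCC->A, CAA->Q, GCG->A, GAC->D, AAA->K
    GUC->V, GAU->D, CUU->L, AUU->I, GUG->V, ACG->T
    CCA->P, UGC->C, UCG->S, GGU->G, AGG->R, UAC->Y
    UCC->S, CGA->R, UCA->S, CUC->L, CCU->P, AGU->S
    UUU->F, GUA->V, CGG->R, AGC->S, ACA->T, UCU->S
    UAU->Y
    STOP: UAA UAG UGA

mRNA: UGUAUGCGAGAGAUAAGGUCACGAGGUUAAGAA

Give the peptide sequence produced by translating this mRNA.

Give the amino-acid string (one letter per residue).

start AUG at pos 3
pos 3: AUG -> M; peptide=M
pos 6: CGA -> R; peptide=MR
pos 9: GAG -> E; peptide=MRE
pos 12: AUA -> I; peptide=MREI
pos 15: AGG -> R; peptide=MREIR
pos 18: UCA -> S; peptide=MREIRS
pos 21: CGA -> R; peptide=MREIRSR
pos 24: GGU -> G; peptide=MREIRSRG
pos 27: UAA -> STOP

Answer: MREIRSRG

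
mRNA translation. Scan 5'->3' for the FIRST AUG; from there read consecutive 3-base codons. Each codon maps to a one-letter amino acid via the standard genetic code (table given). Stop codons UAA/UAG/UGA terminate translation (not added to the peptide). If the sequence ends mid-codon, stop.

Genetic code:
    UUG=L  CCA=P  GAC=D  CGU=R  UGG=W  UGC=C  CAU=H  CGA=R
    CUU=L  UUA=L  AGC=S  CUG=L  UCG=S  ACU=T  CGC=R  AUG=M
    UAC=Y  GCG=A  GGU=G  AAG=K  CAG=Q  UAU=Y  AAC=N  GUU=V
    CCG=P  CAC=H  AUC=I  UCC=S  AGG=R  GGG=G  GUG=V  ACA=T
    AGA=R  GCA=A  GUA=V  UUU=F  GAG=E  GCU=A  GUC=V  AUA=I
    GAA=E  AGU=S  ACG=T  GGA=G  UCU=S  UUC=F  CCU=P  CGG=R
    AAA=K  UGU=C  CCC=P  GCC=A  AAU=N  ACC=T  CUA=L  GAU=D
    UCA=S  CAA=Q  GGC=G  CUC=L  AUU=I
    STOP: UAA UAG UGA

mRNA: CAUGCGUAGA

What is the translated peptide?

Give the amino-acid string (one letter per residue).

start AUG at pos 1
pos 1: AUG -> M; peptide=M
pos 4: CGU -> R; peptide=MR
pos 7: AGA -> R; peptide=MRR
pos 10: only 0 nt remain (<3), stop (end of mRNA)

Answer: MRR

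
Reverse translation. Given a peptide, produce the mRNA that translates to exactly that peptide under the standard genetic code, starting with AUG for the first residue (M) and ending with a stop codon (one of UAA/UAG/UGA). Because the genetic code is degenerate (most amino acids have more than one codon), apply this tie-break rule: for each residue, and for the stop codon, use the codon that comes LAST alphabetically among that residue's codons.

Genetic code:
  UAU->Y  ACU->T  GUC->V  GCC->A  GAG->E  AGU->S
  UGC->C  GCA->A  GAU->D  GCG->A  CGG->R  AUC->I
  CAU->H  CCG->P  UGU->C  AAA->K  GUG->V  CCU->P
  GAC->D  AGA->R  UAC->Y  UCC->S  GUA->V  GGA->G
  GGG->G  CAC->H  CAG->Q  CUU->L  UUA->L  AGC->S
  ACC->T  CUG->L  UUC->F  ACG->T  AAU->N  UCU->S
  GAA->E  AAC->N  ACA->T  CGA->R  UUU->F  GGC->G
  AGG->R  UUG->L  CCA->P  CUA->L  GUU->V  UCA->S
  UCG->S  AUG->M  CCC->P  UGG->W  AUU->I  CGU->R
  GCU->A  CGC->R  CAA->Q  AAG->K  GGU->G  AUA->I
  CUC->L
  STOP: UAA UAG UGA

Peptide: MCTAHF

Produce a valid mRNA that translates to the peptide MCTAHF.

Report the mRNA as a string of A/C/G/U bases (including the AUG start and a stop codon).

residue 1: M -> AUG (start codon)
residue 2: C codons sorted = UGC,UGU -> pick last = UGU
residue 3: T codons sorted = ACA,ACC,ACG,ACU -> pick last = ACU
residue 4: A codons sorted = GCA,GCC,GCG,GCU -> pick last = GCU
residue 5: H codons sorted = CAC,CAU -> pick last = CAU
residue 6: F codons sorted = UUC,UUU -> pick last = UUU
terminator: stop codons sorted = UAA,UAG,UGA -> pick last = UGA

Answer: mRNA: AUGUGUACUGCUCAUUUUUGA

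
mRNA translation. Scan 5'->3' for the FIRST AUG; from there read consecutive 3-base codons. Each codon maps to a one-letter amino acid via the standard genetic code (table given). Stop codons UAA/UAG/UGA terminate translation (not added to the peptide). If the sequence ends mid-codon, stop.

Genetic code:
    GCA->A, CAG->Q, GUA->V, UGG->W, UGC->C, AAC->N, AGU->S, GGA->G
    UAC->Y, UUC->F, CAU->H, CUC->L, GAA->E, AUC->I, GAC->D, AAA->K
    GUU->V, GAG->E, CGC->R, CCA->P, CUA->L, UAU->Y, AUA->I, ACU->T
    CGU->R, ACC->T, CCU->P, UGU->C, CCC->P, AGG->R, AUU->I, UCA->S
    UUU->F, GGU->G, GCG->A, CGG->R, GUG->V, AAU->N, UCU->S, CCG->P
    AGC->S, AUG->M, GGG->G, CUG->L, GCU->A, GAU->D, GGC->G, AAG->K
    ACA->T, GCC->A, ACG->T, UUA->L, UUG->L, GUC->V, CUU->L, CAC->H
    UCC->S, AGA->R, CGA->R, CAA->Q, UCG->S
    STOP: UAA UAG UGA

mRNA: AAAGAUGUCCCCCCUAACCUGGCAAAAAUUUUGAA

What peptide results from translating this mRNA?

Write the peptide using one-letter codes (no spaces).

start AUG at pos 4
pos 4: AUG -> M; peptide=M
pos 7: UCC -> S; peptide=MS
pos 10: CCC -> P; peptide=MSP
pos 13: CUA -> L; peptide=MSPL
pos 16: ACC -> T; peptide=MSPLT
pos 19: UGG -> W; peptide=MSPLTW
pos 22: CAA -> Q; peptide=MSPLTWQ
pos 25: AAA -> K; peptide=MSPLTWQK
pos 28: UUU -> F; peptide=MSPLTWQKF
pos 31: UGA -> STOP

Answer: MSPLTWQKF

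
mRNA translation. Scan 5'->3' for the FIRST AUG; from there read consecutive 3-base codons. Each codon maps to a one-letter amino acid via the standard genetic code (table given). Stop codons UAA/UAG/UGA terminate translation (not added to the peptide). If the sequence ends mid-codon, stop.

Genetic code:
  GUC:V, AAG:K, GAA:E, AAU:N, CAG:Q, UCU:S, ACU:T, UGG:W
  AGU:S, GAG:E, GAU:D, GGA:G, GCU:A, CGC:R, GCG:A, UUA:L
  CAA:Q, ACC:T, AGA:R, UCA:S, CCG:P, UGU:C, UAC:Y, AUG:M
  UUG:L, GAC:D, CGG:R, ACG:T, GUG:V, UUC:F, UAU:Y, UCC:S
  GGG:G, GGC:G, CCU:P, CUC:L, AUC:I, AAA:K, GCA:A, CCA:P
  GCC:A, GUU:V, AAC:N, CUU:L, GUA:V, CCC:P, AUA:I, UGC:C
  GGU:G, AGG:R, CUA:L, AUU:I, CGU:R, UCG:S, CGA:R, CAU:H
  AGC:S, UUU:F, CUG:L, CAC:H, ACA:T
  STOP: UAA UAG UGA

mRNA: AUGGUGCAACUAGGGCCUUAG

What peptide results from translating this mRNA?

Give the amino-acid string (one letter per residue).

Answer: MVQLGP

Derivation:
start AUG at pos 0
pos 0: AUG -> M; peptide=M
pos 3: GUG -> V; peptide=MV
pos 6: CAA -> Q; peptide=MVQ
pos 9: CUA -> L; peptide=MVQL
pos 12: GGG -> G; peptide=MVQLG
pos 15: CCU -> P; peptide=MVQLGP
pos 18: UAG -> STOP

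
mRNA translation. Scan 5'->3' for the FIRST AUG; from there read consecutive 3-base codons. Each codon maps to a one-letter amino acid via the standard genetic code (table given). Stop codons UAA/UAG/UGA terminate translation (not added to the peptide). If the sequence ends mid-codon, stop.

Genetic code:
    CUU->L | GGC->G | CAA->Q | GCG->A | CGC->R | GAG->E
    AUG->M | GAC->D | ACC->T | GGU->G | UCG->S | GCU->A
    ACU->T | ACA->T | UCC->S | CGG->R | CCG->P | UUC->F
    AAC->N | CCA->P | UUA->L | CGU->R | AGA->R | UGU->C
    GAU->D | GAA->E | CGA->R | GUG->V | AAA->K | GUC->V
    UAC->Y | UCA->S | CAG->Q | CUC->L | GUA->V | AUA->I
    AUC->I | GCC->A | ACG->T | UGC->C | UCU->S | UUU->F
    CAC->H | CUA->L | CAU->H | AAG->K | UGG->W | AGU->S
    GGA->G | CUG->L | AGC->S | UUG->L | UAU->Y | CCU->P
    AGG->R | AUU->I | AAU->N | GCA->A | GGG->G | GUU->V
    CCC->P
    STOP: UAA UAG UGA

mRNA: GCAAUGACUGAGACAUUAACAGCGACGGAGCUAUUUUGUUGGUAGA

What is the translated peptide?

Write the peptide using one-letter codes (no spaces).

start AUG at pos 3
pos 3: AUG -> M; peptide=M
pos 6: ACU -> T; peptide=MT
pos 9: GAG -> E; peptide=MTE
pos 12: ACA -> T; peptide=MTET
pos 15: UUA -> L; peptide=MTETL
pos 18: ACA -> T; peptide=MTETLT
pos 21: GCG -> A; peptide=MTETLTA
pos 24: ACG -> T; peptide=MTETLTAT
pos 27: GAG -> E; peptide=MTETLTATE
pos 30: CUA -> L; peptide=MTETLTATEL
pos 33: UUU -> F; peptide=MTETLTATELF
pos 36: UGU -> C; peptide=MTETLTATELFC
pos 39: UGG -> W; peptide=MTETLTATELFCW
pos 42: UAG -> STOP

Answer: MTETLTATELFCW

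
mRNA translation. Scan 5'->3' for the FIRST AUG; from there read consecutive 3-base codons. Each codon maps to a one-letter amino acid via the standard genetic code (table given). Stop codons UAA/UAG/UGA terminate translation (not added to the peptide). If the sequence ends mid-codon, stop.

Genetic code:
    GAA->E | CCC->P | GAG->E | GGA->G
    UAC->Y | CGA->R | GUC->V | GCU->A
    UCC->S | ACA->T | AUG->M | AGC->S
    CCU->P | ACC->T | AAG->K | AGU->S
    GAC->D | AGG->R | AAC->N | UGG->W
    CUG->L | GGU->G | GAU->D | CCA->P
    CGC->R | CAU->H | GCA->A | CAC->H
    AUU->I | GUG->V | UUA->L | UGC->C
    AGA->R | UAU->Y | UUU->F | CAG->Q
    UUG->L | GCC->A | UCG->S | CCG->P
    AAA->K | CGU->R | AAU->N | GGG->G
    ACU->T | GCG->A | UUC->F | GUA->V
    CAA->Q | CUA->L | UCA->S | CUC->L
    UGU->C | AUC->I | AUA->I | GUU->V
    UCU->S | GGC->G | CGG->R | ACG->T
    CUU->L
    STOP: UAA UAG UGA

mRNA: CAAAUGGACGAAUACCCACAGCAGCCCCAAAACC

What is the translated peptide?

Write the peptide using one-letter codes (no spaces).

start AUG at pos 3
pos 3: AUG -> M; peptide=M
pos 6: GAC -> D; peptide=MD
pos 9: GAA -> E; peptide=MDE
pos 12: UAC -> Y; peptide=MDEY
pos 15: CCA -> P; peptide=MDEYP
pos 18: CAG -> Q; peptide=MDEYPQ
pos 21: CAG -> Q; peptide=MDEYPQQ
pos 24: CCC -> P; peptide=MDEYPQQP
pos 27: CAA -> Q; peptide=MDEYPQQPQ
pos 30: AAC -> N; peptide=MDEYPQQPQN
pos 33: only 1 nt remain (<3), stop (end of mRNA)

Answer: MDEYPQQPQN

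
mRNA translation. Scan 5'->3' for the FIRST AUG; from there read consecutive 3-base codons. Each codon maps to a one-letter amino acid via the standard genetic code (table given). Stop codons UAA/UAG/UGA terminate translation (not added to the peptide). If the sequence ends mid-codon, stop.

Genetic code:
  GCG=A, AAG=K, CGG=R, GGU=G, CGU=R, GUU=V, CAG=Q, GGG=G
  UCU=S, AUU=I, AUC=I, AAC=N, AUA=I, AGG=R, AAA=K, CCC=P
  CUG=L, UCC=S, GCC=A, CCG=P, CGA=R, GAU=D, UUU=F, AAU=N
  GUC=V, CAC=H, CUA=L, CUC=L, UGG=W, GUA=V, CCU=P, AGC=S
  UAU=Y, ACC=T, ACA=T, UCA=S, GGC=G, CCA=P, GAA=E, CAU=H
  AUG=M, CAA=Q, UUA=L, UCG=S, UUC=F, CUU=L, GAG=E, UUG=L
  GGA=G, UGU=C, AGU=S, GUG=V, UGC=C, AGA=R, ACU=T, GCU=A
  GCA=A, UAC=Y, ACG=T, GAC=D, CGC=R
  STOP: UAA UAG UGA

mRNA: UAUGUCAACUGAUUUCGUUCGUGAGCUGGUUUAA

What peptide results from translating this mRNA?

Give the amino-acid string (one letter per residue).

Answer: MSTDFVRELV

Derivation:
start AUG at pos 1
pos 1: AUG -> M; peptide=M
pos 4: UCA -> S; peptide=MS
pos 7: ACU -> T; peptide=MST
pos 10: GAU -> D; peptide=MSTD
pos 13: UUC -> F; peptide=MSTDF
pos 16: GUU -> V; peptide=MSTDFV
pos 19: CGU -> R; peptide=MSTDFVR
pos 22: GAG -> E; peptide=MSTDFVRE
pos 25: CUG -> L; peptide=MSTDFVREL
pos 28: GUU -> V; peptide=MSTDFVRELV
pos 31: UAA -> STOP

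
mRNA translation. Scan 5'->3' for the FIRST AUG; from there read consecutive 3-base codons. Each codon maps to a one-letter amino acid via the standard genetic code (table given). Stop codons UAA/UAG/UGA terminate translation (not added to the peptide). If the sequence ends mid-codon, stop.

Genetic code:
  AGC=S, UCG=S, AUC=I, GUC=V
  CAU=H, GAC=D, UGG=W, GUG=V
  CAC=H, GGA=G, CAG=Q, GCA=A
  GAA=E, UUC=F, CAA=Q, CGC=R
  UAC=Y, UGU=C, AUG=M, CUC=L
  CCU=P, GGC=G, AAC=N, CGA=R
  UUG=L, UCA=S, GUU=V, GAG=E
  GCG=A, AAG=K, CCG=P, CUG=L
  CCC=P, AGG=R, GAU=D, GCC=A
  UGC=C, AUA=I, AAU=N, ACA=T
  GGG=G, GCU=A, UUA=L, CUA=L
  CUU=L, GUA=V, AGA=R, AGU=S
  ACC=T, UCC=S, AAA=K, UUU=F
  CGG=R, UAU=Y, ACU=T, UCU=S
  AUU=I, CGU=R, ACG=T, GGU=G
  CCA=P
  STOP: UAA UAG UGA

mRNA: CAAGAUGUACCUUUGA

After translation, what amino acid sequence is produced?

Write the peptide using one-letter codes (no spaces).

Answer: MYL

Derivation:
start AUG at pos 4
pos 4: AUG -> M; peptide=M
pos 7: UAC -> Y; peptide=MY
pos 10: CUU -> L; peptide=MYL
pos 13: UGA -> STOP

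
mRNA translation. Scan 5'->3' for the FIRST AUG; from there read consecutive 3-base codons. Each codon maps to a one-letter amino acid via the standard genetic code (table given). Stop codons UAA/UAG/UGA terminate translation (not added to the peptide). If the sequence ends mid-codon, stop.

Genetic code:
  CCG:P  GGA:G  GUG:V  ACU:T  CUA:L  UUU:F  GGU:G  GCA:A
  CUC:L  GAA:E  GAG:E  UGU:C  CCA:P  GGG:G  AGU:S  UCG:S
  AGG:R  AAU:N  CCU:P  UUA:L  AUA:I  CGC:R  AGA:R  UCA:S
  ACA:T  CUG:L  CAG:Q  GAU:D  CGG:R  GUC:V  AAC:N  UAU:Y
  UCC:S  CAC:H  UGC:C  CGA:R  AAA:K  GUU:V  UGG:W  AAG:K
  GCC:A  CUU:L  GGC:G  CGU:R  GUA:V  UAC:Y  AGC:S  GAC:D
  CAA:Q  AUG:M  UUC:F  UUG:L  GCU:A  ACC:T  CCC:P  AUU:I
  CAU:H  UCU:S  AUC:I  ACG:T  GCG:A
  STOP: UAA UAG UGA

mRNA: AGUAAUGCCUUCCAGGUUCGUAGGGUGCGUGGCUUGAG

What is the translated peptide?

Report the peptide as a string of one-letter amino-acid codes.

Answer: MPSRFVGCVA

Derivation:
start AUG at pos 4
pos 4: AUG -> M; peptide=M
pos 7: CCU -> P; peptide=MP
pos 10: UCC -> S; peptide=MPS
pos 13: AGG -> R; peptide=MPSR
pos 16: UUC -> F; peptide=MPSRF
pos 19: GUA -> V; peptide=MPSRFV
pos 22: GGG -> G; peptide=MPSRFVG
pos 25: UGC -> C; peptide=MPSRFVGC
pos 28: GUG -> V; peptide=MPSRFVGCV
pos 31: GCU -> A; peptide=MPSRFVGCVA
pos 34: UGA -> STOP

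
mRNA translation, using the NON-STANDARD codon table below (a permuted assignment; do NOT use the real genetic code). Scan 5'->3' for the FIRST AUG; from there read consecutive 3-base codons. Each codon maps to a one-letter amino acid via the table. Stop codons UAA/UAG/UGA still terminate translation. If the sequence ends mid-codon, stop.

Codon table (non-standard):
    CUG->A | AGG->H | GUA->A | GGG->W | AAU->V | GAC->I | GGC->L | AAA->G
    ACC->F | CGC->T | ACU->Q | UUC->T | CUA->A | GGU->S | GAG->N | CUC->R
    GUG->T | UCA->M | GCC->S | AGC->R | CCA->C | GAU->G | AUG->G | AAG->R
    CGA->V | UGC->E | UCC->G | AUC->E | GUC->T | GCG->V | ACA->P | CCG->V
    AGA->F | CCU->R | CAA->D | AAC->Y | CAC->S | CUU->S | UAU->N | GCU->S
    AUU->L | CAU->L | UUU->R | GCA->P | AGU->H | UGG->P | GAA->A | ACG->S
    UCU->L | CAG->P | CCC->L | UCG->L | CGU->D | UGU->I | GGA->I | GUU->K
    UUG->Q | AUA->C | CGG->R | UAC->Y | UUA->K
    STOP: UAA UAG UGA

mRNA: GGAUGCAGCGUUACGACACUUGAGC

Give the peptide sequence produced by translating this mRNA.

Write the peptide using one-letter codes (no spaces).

Answer: GPDYIQ

Derivation:
start AUG at pos 2
pos 2: AUG -> G; peptide=G
pos 5: CAG -> P; peptide=GP
pos 8: CGU -> D; peptide=GPD
pos 11: UAC -> Y; peptide=GPDY
pos 14: GAC -> I; peptide=GPDYI
pos 17: ACU -> Q; peptide=GPDYIQ
pos 20: UGA -> STOP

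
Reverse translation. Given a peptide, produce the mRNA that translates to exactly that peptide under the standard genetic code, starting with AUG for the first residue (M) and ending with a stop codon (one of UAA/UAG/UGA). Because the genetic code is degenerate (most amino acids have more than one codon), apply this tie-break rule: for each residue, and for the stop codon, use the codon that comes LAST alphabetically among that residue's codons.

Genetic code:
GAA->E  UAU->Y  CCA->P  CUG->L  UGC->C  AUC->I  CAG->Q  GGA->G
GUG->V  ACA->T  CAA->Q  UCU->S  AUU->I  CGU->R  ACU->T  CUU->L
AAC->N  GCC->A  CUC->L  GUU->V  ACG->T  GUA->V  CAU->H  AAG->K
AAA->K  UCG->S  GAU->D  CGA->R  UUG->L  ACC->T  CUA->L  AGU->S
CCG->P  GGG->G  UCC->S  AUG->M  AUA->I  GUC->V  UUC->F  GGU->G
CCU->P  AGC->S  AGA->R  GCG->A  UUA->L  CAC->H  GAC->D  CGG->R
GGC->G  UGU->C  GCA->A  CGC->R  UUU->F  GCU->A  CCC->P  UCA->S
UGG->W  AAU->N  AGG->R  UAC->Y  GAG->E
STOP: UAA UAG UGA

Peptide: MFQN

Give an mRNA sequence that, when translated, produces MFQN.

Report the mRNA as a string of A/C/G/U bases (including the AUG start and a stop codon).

residue 1: M -> AUG (start codon)
residue 2: F codons sorted = UUC,UUU -> pick last = UUU
residue 3: Q codons sorted = CAA,CAG -> pick last = CAG
residue 4: N codons sorted = AAC,AAU -> pick last = AAU
terminator: stop codons sorted = UAA,UAG,UGA -> pick last = UGA

Answer: mRNA: AUGUUUCAGAAUUGA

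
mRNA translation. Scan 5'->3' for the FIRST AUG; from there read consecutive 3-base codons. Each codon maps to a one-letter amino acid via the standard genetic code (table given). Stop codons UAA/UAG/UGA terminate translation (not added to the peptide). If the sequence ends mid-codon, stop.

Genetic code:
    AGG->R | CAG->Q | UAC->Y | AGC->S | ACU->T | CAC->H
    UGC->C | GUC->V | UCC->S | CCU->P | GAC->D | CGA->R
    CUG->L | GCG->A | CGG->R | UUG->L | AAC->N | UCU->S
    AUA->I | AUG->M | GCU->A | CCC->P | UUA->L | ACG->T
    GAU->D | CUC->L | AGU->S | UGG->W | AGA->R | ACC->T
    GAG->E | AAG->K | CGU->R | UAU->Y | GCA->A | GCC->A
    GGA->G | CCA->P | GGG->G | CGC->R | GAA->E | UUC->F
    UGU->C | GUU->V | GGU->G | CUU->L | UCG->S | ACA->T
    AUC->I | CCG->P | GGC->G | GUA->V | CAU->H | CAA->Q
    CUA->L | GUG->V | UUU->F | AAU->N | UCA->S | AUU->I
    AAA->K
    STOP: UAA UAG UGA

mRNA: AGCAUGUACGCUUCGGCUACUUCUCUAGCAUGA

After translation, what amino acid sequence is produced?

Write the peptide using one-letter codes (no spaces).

Answer: MYASATSLA

Derivation:
start AUG at pos 3
pos 3: AUG -> M; peptide=M
pos 6: UAC -> Y; peptide=MY
pos 9: GCU -> A; peptide=MYA
pos 12: UCG -> S; peptide=MYAS
pos 15: GCU -> A; peptide=MYASA
pos 18: ACU -> T; peptide=MYASAT
pos 21: UCU -> S; peptide=MYASATS
pos 24: CUA -> L; peptide=MYASATSL
pos 27: GCA -> A; peptide=MYASATSLA
pos 30: UGA -> STOP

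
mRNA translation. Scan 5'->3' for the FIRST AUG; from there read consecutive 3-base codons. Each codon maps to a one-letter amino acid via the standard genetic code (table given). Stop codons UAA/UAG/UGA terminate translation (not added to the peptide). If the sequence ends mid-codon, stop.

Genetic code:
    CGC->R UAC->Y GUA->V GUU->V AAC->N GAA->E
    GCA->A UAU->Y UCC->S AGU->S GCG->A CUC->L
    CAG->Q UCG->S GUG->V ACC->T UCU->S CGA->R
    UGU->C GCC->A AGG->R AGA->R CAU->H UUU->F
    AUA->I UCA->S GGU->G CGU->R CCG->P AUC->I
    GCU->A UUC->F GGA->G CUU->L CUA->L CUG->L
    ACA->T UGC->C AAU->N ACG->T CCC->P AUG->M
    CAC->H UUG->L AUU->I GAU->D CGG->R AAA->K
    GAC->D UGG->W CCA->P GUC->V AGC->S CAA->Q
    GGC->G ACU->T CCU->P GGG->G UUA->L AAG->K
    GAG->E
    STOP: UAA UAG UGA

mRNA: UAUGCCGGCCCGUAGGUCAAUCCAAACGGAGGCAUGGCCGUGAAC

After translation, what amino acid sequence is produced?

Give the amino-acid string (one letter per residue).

Answer: MPARRSIQTEAWP

Derivation:
start AUG at pos 1
pos 1: AUG -> M; peptide=M
pos 4: CCG -> P; peptide=MP
pos 7: GCC -> A; peptide=MPA
pos 10: CGU -> R; peptide=MPAR
pos 13: AGG -> R; peptide=MPARR
pos 16: UCA -> S; peptide=MPARRS
pos 19: AUC -> I; peptide=MPARRSI
pos 22: CAA -> Q; peptide=MPARRSIQ
pos 25: ACG -> T; peptide=MPARRSIQT
pos 28: GAG -> E; peptide=MPARRSIQTE
pos 31: GCA -> A; peptide=MPARRSIQTEA
pos 34: UGG -> W; peptide=MPARRSIQTEAW
pos 37: CCG -> P; peptide=MPARRSIQTEAWP
pos 40: UGA -> STOP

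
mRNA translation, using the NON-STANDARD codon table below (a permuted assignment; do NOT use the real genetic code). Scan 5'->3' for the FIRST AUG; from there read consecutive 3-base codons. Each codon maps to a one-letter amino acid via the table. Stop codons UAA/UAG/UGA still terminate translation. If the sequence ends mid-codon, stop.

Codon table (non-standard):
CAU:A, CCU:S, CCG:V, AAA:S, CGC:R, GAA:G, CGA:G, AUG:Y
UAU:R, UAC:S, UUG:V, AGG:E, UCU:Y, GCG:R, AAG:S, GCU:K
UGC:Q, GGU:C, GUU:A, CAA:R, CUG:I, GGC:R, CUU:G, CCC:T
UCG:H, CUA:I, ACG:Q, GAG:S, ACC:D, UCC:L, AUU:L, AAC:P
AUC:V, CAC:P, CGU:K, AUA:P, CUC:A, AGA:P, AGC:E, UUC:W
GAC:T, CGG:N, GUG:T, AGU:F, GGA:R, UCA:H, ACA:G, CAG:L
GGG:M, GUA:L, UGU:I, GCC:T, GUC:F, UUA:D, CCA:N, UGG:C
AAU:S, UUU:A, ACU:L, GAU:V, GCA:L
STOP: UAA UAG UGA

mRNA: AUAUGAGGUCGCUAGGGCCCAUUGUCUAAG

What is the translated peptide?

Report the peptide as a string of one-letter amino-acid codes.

Answer: YEHIMTLF

Derivation:
start AUG at pos 2
pos 2: AUG -> Y; peptide=Y
pos 5: AGG -> E; peptide=YE
pos 8: UCG -> H; peptide=YEH
pos 11: CUA -> I; peptide=YEHI
pos 14: GGG -> M; peptide=YEHIM
pos 17: CCC -> T; peptide=YEHIMT
pos 20: AUU -> L; peptide=YEHIMTL
pos 23: GUC -> F; peptide=YEHIMTLF
pos 26: UAA -> STOP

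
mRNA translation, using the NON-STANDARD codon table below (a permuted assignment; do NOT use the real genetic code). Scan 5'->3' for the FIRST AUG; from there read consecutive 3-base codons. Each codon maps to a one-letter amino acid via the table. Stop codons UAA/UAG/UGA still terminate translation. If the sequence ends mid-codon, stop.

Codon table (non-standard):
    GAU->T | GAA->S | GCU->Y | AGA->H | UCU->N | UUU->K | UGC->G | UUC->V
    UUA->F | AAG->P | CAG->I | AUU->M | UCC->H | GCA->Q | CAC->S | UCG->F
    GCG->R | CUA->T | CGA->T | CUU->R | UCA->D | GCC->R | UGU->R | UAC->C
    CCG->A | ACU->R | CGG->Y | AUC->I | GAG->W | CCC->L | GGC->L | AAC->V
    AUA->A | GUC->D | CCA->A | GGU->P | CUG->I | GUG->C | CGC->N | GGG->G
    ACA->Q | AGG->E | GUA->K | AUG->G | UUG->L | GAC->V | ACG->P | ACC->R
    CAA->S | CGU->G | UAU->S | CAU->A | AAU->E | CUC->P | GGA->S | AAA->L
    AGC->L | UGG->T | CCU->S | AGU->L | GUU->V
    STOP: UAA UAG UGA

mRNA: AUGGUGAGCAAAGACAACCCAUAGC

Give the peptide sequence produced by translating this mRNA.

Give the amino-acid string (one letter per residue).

start AUG at pos 0
pos 0: AUG -> G; peptide=G
pos 3: GUG -> C; peptide=GC
pos 6: AGC -> L; peptide=GCL
pos 9: AAA -> L; peptide=GCLL
pos 12: GAC -> V; peptide=GCLLV
pos 15: AAC -> V; peptide=GCLLVV
pos 18: CCA -> A; peptide=GCLLVVA
pos 21: UAG -> STOP

Answer: GCLLVVA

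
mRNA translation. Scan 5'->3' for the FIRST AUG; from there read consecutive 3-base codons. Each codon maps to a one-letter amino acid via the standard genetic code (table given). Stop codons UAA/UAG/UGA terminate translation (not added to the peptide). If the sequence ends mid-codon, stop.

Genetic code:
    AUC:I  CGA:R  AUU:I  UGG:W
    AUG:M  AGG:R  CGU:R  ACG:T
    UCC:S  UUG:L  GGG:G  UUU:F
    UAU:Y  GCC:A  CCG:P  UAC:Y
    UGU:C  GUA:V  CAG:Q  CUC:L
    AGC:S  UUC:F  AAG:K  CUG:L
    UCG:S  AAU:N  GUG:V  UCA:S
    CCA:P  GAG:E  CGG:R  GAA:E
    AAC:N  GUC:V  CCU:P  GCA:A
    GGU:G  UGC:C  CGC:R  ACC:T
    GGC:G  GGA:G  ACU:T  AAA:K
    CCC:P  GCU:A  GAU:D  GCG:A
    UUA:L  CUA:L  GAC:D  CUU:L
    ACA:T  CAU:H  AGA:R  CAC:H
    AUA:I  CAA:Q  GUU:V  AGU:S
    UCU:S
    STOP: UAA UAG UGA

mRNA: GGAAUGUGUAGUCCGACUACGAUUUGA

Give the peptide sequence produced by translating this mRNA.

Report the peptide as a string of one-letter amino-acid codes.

start AUG at pos 3
pos 3: AUG -> M; peptide=M
pos 6: UGU -> C; peptide=MC
pos 9: AGU -> S; peptide=MCS
pos 12: CCG -> P; peptide=MCSP
pos 15: ACU -> T; peptide=MCSPT
pos 18: ACG -> T; peptide=MCSPTT
pos 21: AUU -> I; peptide=MCSPTTI
pos 24: UGA -> STOP

Answer: MCSPTTI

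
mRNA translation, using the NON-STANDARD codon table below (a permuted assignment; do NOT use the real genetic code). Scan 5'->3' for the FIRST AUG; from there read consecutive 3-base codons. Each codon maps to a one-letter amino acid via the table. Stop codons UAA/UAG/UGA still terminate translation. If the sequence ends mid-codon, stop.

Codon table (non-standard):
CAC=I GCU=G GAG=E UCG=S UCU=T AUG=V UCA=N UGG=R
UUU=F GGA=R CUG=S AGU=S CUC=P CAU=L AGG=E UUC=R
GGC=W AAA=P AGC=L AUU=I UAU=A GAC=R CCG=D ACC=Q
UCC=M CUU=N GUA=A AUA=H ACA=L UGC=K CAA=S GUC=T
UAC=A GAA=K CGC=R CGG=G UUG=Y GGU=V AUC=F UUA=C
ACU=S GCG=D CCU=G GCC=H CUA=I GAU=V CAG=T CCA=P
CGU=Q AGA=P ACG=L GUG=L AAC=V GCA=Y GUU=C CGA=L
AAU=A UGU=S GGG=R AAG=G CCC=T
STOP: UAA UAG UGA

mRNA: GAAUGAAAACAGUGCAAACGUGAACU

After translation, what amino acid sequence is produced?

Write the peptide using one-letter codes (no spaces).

start AUG at pos 2
pos 2: AUG -> V; peptide=V
pos 5: AAA -> P; peptide=VP
pos 8: ACA -> L; peptide=VPL
pos 11: GUG -> L; peptide=VPLL
pos 14: CAA -> S; peptide=VPLLS
pos 17: ACG -> L; peptide=VPLLSL
pos 20: UGA -> STOP

Answer: VPLLSL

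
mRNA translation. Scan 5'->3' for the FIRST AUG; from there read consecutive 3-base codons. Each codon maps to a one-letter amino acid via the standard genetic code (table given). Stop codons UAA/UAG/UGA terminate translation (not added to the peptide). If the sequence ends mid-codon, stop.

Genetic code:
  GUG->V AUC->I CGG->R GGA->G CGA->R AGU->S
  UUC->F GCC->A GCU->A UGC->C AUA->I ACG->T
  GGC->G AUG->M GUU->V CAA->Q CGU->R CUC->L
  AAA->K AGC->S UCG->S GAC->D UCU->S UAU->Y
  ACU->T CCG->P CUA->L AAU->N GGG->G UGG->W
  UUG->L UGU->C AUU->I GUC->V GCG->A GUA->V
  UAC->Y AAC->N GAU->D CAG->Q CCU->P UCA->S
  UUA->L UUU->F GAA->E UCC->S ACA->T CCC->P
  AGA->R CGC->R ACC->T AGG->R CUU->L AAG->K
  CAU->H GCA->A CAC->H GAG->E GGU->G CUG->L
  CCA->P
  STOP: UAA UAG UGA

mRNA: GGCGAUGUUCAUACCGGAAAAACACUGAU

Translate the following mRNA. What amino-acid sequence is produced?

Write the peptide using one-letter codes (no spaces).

start AUG at pos 4
pos 4: AUG -> M; peptide=M
pos 7: UUC -> F; peptide=MF
pos 10: AUA -> I; peptide=MFI
pos 13: CCG -> P; peptide=MFIP
pos 16: GAA -> E; peptide=MFIPE
pos 19: AAA -> K; peptide=MFIPEK
pos 22: CAC -> H; peptide=MFIPEKH
pos 25: UGA -> STOP

Answer: MFIPEKH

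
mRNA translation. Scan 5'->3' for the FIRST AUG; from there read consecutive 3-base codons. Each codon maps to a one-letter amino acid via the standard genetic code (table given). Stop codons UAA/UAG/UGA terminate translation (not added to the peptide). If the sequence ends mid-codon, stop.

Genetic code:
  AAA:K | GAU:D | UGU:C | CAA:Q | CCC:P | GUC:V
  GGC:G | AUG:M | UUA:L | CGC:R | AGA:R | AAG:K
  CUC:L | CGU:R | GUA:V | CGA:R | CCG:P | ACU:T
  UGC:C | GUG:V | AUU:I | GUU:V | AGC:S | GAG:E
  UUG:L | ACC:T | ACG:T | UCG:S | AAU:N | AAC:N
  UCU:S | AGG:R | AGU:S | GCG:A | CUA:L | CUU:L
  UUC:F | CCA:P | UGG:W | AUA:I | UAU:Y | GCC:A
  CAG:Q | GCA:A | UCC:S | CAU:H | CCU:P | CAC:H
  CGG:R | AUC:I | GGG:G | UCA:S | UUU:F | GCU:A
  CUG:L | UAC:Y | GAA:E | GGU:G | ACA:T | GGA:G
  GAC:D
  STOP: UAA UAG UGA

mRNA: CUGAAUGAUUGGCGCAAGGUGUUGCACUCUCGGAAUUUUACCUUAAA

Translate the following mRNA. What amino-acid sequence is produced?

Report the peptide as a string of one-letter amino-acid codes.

start AUG at pos 4
pos 4: AUG -> M; peptide=M
pos 7: AUU -> I; peptide=MI
pos 10: GGC -> G; peptide=MIG
pos 13: GCA -> A; peptide=MIGA
pos 16: AGG -> R; peptide=MIGAR
pos 19: UGU -> C; peptide=MIGARC
pos 22: UGC -> C; peptide=MIGARCC
pos 25: ACU -> T; peptide=MIGARCCT
pos 28: CUC -> L; peptide=MIGARCCTL
pos 31: GGA -> G; peptide=MIGARCCTLG
pos 34: AUU -> I; peptide=MIGARCCTLGI
pos 37: UUA -> L; peptide=MIGARCCTLGIL
pos 40: CCU -> P; peptide=MIGARCCTLGILP
pos 43: UAA -> STOP

Answer: MIGARCCTLGILP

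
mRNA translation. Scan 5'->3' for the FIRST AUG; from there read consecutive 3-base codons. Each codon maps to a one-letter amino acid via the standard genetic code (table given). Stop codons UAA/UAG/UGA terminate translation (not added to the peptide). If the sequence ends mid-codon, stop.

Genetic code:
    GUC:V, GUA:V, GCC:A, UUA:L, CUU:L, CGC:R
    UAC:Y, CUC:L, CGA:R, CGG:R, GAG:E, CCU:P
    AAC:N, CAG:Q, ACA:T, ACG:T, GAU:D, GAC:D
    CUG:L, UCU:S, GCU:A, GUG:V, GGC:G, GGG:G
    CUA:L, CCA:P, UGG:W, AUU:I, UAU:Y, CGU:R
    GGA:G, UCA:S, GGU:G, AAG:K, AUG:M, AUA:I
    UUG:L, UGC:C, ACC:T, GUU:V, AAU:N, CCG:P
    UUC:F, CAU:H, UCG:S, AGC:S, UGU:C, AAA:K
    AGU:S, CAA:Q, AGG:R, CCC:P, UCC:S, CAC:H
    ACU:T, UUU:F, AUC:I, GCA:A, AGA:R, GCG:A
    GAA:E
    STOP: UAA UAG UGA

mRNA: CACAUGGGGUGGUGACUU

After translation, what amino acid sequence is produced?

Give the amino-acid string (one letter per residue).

start AUG at pos 3
pos 3: AUG -> M; peptide=M
pos 6: GGG -> G; peptide=MG
pos 9: UGG -> W; peptide=MGW
pos 12: UGA -> STOP

Answer: MGW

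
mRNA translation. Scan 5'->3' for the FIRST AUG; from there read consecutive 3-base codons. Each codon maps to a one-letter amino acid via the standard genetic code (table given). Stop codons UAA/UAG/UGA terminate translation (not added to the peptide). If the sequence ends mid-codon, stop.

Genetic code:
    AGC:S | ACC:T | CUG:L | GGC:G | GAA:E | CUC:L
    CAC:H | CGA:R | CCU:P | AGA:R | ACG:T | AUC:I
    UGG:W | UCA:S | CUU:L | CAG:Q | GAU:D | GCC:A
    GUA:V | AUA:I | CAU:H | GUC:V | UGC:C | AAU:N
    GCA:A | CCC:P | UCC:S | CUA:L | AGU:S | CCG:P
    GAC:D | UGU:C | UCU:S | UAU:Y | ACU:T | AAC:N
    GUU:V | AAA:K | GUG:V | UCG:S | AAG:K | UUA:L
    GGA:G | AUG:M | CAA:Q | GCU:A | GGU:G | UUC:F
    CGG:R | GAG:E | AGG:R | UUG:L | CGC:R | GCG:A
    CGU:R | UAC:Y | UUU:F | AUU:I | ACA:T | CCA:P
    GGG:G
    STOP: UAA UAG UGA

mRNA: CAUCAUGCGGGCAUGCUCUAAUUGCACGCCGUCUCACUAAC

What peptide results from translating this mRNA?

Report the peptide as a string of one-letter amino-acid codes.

Answer: MRACSNCTPSH

Derivation:
start AUG at pos 4
pos 4: AUG -> M; peptide=M
pos 7: CGG -> R; peptide=MR
pos 10: GCA -> A; peptide=MRA
pos 13: UGC -> C; peptide=MRAC
pos 16: UCU -> S; peptide=MRACS
pos 19: AAU -> N; peptide=MRACSN
pos 22: UGC -> C; peptide=MRACSNC
pos 25: ACG -> T; peptide=MRACSNCT
pos 28: CCG -> P; peptide=MRACSNCTP
pos 31: UCU -> S; peptide=MRACSNCTPS
pos 34: CAC -> H; peptide=MRACSNCTPSH
pos 37: UAA -> STOP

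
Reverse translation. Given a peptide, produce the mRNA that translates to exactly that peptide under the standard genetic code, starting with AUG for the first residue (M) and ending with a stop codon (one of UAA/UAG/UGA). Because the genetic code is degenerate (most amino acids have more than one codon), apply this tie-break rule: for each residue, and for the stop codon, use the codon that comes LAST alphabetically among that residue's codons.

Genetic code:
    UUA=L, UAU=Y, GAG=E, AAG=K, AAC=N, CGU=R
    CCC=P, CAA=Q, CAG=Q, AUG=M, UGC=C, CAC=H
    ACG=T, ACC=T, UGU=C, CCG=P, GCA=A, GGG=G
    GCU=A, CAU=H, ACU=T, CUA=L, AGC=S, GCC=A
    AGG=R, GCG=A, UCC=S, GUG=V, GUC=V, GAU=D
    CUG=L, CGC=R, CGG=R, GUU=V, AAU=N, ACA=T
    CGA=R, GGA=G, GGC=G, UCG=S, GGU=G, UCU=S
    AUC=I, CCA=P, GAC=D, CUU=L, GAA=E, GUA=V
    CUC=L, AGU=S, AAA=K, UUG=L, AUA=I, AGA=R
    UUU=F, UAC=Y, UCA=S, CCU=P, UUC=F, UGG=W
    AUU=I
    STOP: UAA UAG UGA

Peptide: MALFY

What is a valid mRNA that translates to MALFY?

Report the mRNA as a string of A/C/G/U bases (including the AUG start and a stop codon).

residue 1: M -> AUG (start codon)
residue 2: A codons sorted = GCA,GCC,GCG,GCU -> pick last = GCU
residue 3: L codons sorted = CUA,CUC,CUG,CUU,UUA,UUG -> pick last = UUG
residue 4: F codons sorted = UUC,UUU -> pick last = UUU
residue 5: Y codons sorted = UAC,UAU -> pick last = UAU
terminator: stop codons sorted = UAA,UAG,UGA -> pick last = UGA

Answer: mRNA: AUGGCUUUGUUUUAUUGA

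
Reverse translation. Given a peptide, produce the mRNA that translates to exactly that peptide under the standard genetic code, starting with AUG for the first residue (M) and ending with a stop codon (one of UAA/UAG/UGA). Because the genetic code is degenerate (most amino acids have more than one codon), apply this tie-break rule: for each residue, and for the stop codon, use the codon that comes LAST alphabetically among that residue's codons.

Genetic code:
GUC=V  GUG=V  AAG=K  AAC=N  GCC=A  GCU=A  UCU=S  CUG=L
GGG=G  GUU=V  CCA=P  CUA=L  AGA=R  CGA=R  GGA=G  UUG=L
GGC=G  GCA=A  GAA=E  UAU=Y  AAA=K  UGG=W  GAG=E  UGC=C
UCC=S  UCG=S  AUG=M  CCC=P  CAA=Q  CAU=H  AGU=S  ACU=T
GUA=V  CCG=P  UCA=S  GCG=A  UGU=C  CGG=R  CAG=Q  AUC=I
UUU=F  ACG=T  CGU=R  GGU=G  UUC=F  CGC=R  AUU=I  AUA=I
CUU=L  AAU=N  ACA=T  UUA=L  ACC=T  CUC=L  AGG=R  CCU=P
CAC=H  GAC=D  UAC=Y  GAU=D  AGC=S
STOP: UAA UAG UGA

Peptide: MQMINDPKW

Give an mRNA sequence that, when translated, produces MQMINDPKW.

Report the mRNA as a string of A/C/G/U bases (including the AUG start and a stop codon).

Answer: mRNA: AUGCAGAUGAUUAAUGAUCCUAAGUGGUGA

Derivation:
residue 1: M -> AUG (start codon)
residue 2: Q codons sorted = CAA,CAG -> pick last = CAG
residue 3: M -> AUG (only codon)
residue 4: I codons sorted = AUA,AUC,AUU -> pick last = AUU
residue 5: N codons sorted = AAC,AAU -> pick last = AAU
residue 6: D codons sorted = GAC,GAU -> pick last = GAU
residue 7: P codons sorted = CCA,CCC,CCG,CCU -> pick last = CCU
residue 8: K codons sorted = AAA,AAG -> pick last = AAG
residue 9: W -> UGG (only codon)
terminator: stop codons sorted = UAA,UAG,UGA -> pick last = UGA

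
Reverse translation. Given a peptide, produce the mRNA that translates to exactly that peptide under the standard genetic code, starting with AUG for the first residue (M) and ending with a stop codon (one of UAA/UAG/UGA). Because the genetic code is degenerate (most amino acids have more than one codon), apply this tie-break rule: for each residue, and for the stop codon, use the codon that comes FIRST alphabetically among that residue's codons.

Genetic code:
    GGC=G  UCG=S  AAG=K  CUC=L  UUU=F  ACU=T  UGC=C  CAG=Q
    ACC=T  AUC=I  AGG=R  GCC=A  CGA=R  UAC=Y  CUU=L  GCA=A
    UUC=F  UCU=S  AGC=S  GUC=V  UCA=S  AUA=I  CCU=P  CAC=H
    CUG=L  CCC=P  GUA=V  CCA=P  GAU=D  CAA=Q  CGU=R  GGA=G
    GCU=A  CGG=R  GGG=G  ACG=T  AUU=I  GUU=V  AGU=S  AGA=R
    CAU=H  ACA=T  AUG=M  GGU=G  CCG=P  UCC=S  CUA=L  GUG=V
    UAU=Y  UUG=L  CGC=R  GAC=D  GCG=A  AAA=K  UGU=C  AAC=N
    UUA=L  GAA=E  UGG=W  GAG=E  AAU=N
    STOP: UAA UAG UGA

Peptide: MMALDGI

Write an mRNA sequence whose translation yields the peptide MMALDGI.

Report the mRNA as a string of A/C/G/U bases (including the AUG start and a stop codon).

Answer: mRNA: AUGAUGGCACUAGACGGAAUAUAA

Derivation:
residue 1: M -> AUG (start codon)
residue 2: M -> AUG (only codon)
residue 3: A codons sorted = GCA,GCC,GCG,GCU -> pick first = GCA
residue 4: L codons sorted = CUA,CUC,CUG,CUU,UUA,UUG -> pick first = CUA
residue 5: D codons sorted = GAC,GAU -> pick first = GAC
residue 6: G codons sorted = GGA,GGC,GGG,GGU -> pick first = GGA
residue 7: I codons sorted = AUA,AUC,AUU -> pick first = AUA
terminator: stop codons sorted = UAA,UAG,UGA -> pick first = UAA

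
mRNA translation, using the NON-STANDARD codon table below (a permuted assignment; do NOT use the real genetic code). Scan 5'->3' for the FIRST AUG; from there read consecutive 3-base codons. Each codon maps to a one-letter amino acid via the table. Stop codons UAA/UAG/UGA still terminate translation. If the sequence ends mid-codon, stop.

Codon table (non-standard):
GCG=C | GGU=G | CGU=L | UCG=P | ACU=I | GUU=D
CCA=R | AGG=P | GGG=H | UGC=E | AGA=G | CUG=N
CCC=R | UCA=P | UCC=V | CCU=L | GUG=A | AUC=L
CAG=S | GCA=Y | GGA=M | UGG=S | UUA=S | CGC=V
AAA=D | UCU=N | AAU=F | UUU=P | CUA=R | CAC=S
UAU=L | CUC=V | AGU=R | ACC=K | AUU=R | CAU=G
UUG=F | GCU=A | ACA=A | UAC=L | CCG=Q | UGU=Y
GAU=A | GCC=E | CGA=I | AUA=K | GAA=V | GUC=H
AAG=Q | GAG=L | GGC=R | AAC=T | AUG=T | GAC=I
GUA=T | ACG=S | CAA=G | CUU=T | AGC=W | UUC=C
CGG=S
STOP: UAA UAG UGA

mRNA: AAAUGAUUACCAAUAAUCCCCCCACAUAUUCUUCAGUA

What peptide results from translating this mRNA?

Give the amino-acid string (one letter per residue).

start AUG at pos 2
pos 2: AUG -> T; peptide=T
pos 5: AUU -> R; peptide=TR
pos 8: ACC -> K; peptide=TRK
pos 11: AAU -> F; peptide=TRKF
pos 14: AAU -> F; peptide=TRKFF
pos 17: CCC -> R; peptide=TRKFFR
pos 20: CCC -> R; peptide=TRKFFRR
pos 23: ACA -> A; peptide=TRKFFRRA
pos 26: UAU -> L; peptide=TRKFFRRAL
pos 29: UCU -> N; peptide=TRKFFRRALN
pos 32: UCA -> P; peptide=TRKFFRRALNP
pos 35: GUA -> T; peptide=TRKFFRRALNPT
pos 38: only 0 nt remain (<3), stop (end of mRNA)

Answer: TRKFFRRALNPT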